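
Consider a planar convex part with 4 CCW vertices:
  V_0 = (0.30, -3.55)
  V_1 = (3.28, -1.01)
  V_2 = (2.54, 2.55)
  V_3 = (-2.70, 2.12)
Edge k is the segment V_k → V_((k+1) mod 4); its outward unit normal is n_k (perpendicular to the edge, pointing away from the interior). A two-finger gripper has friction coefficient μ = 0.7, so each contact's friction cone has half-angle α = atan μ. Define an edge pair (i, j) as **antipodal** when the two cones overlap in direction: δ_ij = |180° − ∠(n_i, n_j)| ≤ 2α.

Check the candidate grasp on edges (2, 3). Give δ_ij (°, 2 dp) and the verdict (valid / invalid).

α = atan 0.7 = 34.99°;  2α = 69.98°
edge 2: e_2 = (-5.24, -0.43);  n_2 = (-0.0818, +0.9966)
edge 3: e_3 = (+3.00, -5.67);  n_3 = (-0.8839, -0.4677)
∠(n_2, n_3) = 113.19°
δ = |180° − 113.19°| = 66.81°
66.81° ≤ 2α = 69.98°  →  valid

δ = 66.81°, valid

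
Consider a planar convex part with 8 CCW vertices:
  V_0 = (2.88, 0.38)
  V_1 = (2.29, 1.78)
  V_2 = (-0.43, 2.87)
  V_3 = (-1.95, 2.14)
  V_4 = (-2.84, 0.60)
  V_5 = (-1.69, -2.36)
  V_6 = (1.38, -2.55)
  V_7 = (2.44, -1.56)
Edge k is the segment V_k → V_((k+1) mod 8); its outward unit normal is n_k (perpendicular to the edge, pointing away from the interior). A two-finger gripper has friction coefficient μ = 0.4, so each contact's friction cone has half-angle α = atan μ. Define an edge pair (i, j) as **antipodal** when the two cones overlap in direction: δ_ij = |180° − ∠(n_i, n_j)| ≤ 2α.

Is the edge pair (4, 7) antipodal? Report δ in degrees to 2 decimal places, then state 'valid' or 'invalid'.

α = atan 0.4 = 21.80°;  2α = 43.60°
edge 4: e_4 = (+1.15, -2.96);  n_4 = (-0.9321, -0.3621)
edge 7: e_7 = (+0.44, +1.94);  n_7 = (+0.9752, -0.2212)
∠(n_4, n_7) = 145.99°
δ = |180° − 145.99°| = 34.01°
34.01° ≤ 2α = 43.60°  →  valid

δ = 34.01°, valid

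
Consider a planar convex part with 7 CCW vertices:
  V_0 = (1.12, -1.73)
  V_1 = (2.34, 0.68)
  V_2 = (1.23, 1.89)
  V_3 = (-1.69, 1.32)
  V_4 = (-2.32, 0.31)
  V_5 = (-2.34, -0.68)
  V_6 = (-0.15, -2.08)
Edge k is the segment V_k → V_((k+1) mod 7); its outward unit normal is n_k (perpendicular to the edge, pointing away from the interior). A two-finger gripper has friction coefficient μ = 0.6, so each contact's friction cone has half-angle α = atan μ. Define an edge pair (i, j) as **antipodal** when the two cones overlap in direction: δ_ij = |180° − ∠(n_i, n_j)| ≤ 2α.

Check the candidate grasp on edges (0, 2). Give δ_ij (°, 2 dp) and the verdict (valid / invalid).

δ = 52.10°, valid

α = atan 0.6 = 30.96°;  2α = 61.93°
edge 0: e_0 = (+1.22, +2.41);  n_0 = (+0.8922, -0.4517)
edge 2: e_2 = (-2.92, -0.57);  n_2 = (-0.1916, +0.9815)
∠(n_0, n_2) = 127.90°
δ = |180° − 127.90°| = 52.10°
52.10° ≤ 2α = 61.93°  →  valid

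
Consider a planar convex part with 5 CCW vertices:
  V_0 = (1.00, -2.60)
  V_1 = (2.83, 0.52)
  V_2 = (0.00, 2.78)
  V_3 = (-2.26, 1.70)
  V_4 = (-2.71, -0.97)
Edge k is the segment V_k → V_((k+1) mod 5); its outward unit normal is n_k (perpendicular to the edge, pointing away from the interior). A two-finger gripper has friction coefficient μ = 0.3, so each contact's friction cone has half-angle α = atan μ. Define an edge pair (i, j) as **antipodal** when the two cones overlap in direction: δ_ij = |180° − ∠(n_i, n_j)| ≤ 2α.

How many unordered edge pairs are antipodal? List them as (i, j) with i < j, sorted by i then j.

α = atan 0.3 = 16.70°;  2α = 33.40°
n_0 = (+0.8626, -0.5059)
n_1 = (+0.6240, +0.7814)
n_2 = (-0.4312, +0.9023)
n_3 = (-0.9861, +0.1662)
n_4 = (-0.4022, -0.9155)
  (0,1): δ = 98.22°  ·
  (0,2): δ = 34.06°  ·
  (0,3): δ = 20.83°  ✓
  (0,4): δ = 96.67°  ·
  (1,2): δ = 115.85°  ·
  (1,3): δ = 60.96°  ·
  (1,4): δ = 14.89°  ✓
  (2,3): δ = 125.11°  ·
  (2,4): δ = 49.26°  ·
  (3,4): δ = 104.15°  ·
antipodal pairs: 2

count = 2; pairs: (0,3), (1,4)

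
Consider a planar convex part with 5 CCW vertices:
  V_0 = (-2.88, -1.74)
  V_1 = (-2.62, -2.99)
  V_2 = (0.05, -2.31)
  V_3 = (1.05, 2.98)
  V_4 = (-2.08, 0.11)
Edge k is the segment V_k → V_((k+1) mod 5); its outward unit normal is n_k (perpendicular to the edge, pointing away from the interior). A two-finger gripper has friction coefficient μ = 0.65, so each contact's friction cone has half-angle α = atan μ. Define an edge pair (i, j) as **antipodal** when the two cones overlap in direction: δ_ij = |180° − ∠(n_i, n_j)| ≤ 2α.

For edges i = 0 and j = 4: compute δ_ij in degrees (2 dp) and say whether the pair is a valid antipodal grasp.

δ = 144.86°, invalid

α = atan 0.65 = 33.02°;  2α = 66.05°
edge 0: e_0 = (+0.26, -1.25);  n_0 = (-0.9790, -0.2036)
edge 4: e_4 = (-0.80, -1.85);  n_4 = (-0.9179, +0.3969)
∠(n_0, n_4) = 35.14°
δ = |180° − 35.14°| = 144.86°
144.86° > 2α = 66.05°  →  invalid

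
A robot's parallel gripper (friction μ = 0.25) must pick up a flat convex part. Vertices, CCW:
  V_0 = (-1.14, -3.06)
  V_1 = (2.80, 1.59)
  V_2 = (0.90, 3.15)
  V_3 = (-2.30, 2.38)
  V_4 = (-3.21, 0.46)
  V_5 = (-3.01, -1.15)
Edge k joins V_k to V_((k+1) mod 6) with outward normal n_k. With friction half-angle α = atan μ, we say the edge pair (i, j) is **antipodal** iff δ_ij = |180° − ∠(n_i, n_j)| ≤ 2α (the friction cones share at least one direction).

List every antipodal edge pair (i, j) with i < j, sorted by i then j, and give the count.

α = atan 0.25 = 14.04°;  2α = 28.07°
n_0 = (+0.7630, -0.6465)
n_1 = (+0.6346, +0.7729)
n_2 = (-0.2339, +0.9722)
n_3 = (-0.9036, +0.4283)
n_4 = (-0.9924, -0.1233)
n_5 = (-0.7145, -0.6996)
  (0,1): δ = 89.11°  ·
  (0,2): δ = 36.20°  ·
  (0,3): δ = 14.92°  ✓
  (0,4): δ = 47.36°  ·
  (0,5): δ = 84.67°  ·
  (1,2): δ = 127.08°  ·
  (1,3): δ = 75.97°  ·
  (1,4): δ = 43.53°  ·
  (1,5): δ = 6.22°  ✓
  (2,3): δ = 128.89°  ·
  (2,4): δ = 96.45°  ·
  (2,5): δ = 59.14°  ·
  (3,4): δ = 147.56°  ·
  (3,5): δ = 110.25°  ·
  (4,5): δ = 142.69°  ·
antipodal pairs: 2

count = 2; pairs: (0,3), (1,5)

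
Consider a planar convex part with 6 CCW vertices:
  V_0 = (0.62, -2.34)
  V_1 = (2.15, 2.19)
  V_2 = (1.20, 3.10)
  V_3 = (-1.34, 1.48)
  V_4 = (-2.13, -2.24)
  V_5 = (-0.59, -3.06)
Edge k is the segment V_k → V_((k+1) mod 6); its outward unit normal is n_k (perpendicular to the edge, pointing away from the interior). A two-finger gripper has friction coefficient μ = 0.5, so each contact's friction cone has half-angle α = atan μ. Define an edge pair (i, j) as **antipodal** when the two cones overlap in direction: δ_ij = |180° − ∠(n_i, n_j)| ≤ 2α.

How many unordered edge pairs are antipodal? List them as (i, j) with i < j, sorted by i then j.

count = 5; pairs: (0,2), (0,3), (1,4), (2,5), (3,5)

α = atan 0.5 = 26.57°;  2α = 53.13°
n_0 = (+0.9474, -0.3200)
n_1 = (+0.6917, +0.7221)
n_2 = (-0.5377, +0.8431)
n_3 = (-0.9782, +0.2077)
n_4 = (-0.4700, -0.8827)
n_5 = (+0.5114, -0.8594)
  (0,1): δ = 115.11°  ·
  (0,2): δ = 38.81°  ✓
  (0,3): δ = 6.67°  ✓
  (0,4): δ = 80.63°  ·
  (0,5): δ = 139.42°  ·
  (1,2): δ = 103.70°  ·
  (1,3): δ = 58.22°  ·
  (1,4): δ = 15.73°  ✓
  (1,5): δ = 74.52°  ·
  (2,3): δ = 134.52°  ·
  (2,4): δ = 60.56°  ·
  (2,5): δ = 1.78°  ✓
  (3,4): δ = 106.04°  ·
  (3,5): δ = 47.26°  ✓
  (4,5): δ = 121.21°  ·
antipodal pairs: 5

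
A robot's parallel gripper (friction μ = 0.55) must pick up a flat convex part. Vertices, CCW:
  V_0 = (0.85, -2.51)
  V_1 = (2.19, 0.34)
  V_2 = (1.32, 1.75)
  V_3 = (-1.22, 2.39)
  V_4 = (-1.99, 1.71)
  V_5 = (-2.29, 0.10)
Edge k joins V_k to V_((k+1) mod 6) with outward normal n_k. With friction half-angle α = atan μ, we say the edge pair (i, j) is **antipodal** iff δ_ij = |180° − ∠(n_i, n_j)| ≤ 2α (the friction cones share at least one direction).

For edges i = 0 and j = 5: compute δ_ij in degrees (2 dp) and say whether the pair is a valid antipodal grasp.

α = atan 0.55 = 28.81°;  2α = 57.62°
edge 0: e_0 = (+1.34, +2.85);  n_0 = (+0.9050, -0.4255)
edge 5: e_5 = (+3.14, -2.61);  n_5 = (-0.6392, -0.7690)
∠(n_0, n_5) = 104.55°
δ = |180° − 104.55°| = 75.45°
75.45° > 2α = 57.62°  →  invalid

δ = 75.45°, invalid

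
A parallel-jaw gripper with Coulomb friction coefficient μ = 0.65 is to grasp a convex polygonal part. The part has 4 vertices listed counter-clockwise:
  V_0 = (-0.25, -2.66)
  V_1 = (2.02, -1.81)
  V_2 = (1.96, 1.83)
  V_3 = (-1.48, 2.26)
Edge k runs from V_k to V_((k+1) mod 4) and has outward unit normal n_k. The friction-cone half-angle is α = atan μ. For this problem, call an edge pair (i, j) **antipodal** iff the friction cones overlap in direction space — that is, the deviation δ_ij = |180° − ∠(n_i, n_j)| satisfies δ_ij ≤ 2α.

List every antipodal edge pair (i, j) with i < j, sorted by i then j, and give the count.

α = atan 0.65 = 33.02°;  2α = 66.05°
n_0 = (+0.3507, -0.9365)
n_1 = (+0.9999, +0.0165)
n_2 = (+0.1240, +0.9923)
n_3 = (-0.9701, -0.2425)
  (0,1): δ = 109.58°  ·
  (0,2): δ = 27.65°  ✓
  (0,3): δ = 83.51°  ·
  (1,2): δ = 98.07°  ·
  (1,3): δ = 13.09°  ✓
  (2,3): δ = 68.84°  ·
antipodal pairs: 2

count = 2; pairs: (0,2), (1,3)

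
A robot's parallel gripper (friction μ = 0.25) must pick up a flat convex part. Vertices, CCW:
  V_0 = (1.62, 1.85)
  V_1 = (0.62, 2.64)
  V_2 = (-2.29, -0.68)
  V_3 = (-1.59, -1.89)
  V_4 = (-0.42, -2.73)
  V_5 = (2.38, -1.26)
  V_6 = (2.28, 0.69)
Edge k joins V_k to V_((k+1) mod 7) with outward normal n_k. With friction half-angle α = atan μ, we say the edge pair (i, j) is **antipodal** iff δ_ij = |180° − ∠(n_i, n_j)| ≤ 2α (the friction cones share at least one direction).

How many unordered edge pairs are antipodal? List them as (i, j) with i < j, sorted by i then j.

count = 6; pairs: (0,2), (0,3), (1,4), (2,5), (2,6), (3,6)

α = atan 0.25 = 14.04°;  2α = 28.07°
n_0 = (+0.6199, +0.7847)
n_1 = (-0.7520, +0.6591)
n_2 = (-0.8656, -0.5008)
n_3 = (-0.5832, -0.8123)
n_4 = (+0.4648, -0.8854)
n_5 = (+0.9987, +0.0512)
n_6 = (+0.8692, +0.4945)
  (0,1): δ = 92.93°  ·
  (0,2): δ = 21.64°  ✓
  (0,3): δ = 2.63°  ✓
  (0,4): δ = 66.01°  ·
  (0,5): δ = 131.24°  ·
  (0,6): δ = 157.95°  ·
  (1,2): δ = 108.72°  ·
  (1,3): δ = 84.44°  ·
  (1,4): δ = 21.07°  ✓
  (1,5): δ = 44.17°  ·
  (1,6): δ = 70.87°  ·
  (2,3): δ = 155.73°  ·
  (2,4): δ = 92.35°  ·
  (2,5): δ = 27.11°  ✓
  (2,6): δ = 0.41°  ✓
  (3,4): δ = 116.62°  ·
  (3,5): δ = 51.39°  ·
  (3,6): δ = 24.69°  ✓
  (4,5): δ = 114.76°  ·
  (4,6): δ = 88.06°  ·
  (5,6): δ = 153.30°  ·
antipodal pairs: 6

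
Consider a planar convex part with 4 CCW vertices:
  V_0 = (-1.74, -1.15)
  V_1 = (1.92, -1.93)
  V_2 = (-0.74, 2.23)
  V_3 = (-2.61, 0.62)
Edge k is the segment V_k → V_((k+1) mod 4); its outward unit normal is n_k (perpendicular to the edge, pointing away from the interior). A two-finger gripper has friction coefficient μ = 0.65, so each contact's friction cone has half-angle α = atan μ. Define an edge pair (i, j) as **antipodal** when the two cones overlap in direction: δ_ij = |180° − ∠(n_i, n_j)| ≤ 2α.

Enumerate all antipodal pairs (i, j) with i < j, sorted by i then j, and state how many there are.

α = atan 0.65 = 33.02°;  2α = 66.05°
n_0 = (-0.2084, -0.9780)
n_1 = (+0.8425, +0.5387)
n_2 = (-0.6525, +0.7578)
n_3 = (-0.8974, -0.4411)
  (0,1): δ = 45.37°  ✓
  (0,2): δ = 52.76°  ✓
  (0,3): δ = 128.21°  ·
  (1,2): δ = 81.87°  ·
  (1,3): δ = 6.42°  ✓
  (2,3): δ = 104.55°  ·
antipodal pairs: 3

count = 3; pairs: (0,1), (0,2), (1,3)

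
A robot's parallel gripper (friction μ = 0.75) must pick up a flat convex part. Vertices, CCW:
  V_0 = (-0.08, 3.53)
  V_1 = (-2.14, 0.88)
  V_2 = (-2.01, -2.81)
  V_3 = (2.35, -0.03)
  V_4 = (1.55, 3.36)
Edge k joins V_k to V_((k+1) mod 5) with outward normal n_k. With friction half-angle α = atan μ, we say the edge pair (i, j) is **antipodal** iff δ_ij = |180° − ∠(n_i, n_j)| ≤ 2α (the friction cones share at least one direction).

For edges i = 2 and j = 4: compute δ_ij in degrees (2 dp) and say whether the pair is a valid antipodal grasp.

α = atan 0.75 = 36.87°;  2α = 73.74°
edge 2: e_2 = (+4.36, +2.78);  n_2 = (+0.5376, -0.8432)
edge 4: e_4 = (-1.63, +0.17);  n_4 = (+0.1037, +0.9946)
∠(n_2, n_4) = 141.52°
δ = |180° − 141.52°| = 38.48°
38.48° ≤ 2α = 73.74°  →  valid

δ = 38.48°, valid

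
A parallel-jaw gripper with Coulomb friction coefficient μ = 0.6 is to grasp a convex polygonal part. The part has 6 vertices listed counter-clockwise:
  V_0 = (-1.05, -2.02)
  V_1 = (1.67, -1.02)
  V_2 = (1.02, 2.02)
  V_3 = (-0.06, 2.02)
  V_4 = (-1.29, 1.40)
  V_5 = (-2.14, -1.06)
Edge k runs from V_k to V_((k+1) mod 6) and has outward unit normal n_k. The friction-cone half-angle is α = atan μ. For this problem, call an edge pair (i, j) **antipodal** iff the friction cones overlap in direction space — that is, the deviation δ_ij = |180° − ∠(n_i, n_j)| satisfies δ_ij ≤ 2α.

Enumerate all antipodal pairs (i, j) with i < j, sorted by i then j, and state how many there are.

count = 6; pairs: (0,2), (0,3), (0,4), (1,4), (1,5), (2,5)

α = atan 0.6 = 30.96°;  2α = 61.93°
n_0 = (+0.3451, -0.9386)
n_1 = (+0.9779, +0.2091)
n_2 = (+0.0000, +1.0000)
n_3 = (-0.4501, +0.8930)
n_4 = (-0.9452, +0.3266)
n_5 = (-0.6609, -0.7504)
  (0,1): δ = 98.12°  ·
  (0,2): δ = 20.19°  ✓
  (0,3): δ = 6.57°  ✓
  (0,4): δ = 50.75°  ✓
  (0,5): δ = 118.44°  ·
  (1,2): δ = 102.07°  ·
  (1,3): δ = 75.32°  ·
  (1,4): δ = 31.13°  ✓
  (1,5): δ = 36.56°  ✓
  (2,3): δ = 153.25°  ·
  (2,4): δ = 109.06°  ·
  (2,5): δ = 41.37°  ✓
  (3,4): δ = 135.81°  ·
  (3,5): δ = 68.12°  ·
  (4,5): δ = 112.31°  ·
antipodal pairs: 6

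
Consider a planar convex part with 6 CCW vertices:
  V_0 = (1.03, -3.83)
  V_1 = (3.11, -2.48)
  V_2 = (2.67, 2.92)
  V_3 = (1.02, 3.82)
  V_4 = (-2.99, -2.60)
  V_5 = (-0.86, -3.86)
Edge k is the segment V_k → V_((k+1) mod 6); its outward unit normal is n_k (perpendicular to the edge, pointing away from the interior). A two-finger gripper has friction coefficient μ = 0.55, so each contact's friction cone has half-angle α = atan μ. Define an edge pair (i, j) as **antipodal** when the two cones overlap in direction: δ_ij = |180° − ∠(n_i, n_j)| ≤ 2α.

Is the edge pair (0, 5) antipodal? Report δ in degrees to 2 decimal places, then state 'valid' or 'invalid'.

α = atan 0.55 = 28.81°;  2α = 57.62°
edge 0: e_0 = (+2.08, +1.35);  n_0 = (+0.5444, -0.8388)
edge 5: e_5 = (+1.89, +0.03);  n_5 = (+0.0159, -0.9999)
∠(n_0, n_5) = 32.08°
δ = |180° − 32.08°| = 147.92°
147.92° > 2α = 57.62°  →  invalid

δ = 147.92°, invalid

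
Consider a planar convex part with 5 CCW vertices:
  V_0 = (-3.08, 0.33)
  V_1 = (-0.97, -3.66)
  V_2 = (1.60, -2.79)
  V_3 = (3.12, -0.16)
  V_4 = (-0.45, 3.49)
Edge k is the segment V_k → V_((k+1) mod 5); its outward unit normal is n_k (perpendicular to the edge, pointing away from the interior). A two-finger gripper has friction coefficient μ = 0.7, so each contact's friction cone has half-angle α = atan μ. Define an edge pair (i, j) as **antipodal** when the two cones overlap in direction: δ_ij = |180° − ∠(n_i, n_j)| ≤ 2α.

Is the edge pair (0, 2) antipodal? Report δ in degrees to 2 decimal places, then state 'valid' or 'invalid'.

α = atan 0.7 = 34.99°;  2α = 69.98°
edge 0: e_0 = (+2.11, -3.99);  n_0 = (-0.8840, -0.4675)
edge 2: e_2 = (+1.52, +2.63);  n_2 = (+0.8658, -0.5004)
∠(n_0, n_2) = 122.10°
δ = |180° − 122.10°| = 57.90°
57.90° ≤ 2α = 69.98°  →  valid

δ = 57.90°, valid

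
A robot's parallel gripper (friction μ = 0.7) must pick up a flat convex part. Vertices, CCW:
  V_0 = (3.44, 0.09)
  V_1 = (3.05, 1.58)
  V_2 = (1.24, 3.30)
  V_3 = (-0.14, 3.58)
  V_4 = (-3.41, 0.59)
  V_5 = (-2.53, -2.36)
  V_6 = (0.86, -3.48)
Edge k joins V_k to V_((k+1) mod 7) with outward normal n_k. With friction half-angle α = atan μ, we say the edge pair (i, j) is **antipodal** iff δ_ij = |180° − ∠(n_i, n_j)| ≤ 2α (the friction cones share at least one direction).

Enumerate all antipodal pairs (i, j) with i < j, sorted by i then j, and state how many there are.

α = atan 0.7 = 34.99°;  2α = 69.98°
n_0 = (+0.9674, +0.2532)
n_1 = (+0.6889, +0.7249)
n_2 = (+0.1988, +0.9800)
n_3 = (-0.6748, +0.7380)
n_4 = (-0.9583, -0.2859)
n_5 = (-0.3137, -0.9495)
n_6 = (+0.8105, -0.5857)
  (0,1): δ = 148.21°  ·
  (0,2): δ = 116.14°  ·
  (0,3): δ = 62.23°  ✓
  (0,4): δ = 1.94°  ✓
  (0,5): δ = 57.05°  ✓
  (0,6): δ = 129.48°  ·
  (1,2): δ = 147.93°  ·
  (1,3): δ = 94.02°  ·
  (1,4): δ = 29.85°  ✓
  (1,5): δ = 25.26°  ✓
  (1,6): δ = 97.68°  ·
  (2,3): δ = 126.09°  ·
  (2,4): δ = 61.92°  ✓
  (2,5): δ = 6.81°  ✓
  (2,6): δ = 65.61°  ✓
  (3,4): δ = 115.83°  ·
  (3,5): δ = 60.72°  ✓
  (3,6): δ = 11.71°  ✓
  (4,5): δ = 124.89°  ·
  (4,6): δ = 52.47°  ✓
  (5,6): δ = 107.57°  ·
antipodal pairs: 11

count = 11; pairs: (0,3), (0,4), (0,5), (1,4), (1,5), (2,4), (2,5), (2,6), (3,5), (3,6), (4,6)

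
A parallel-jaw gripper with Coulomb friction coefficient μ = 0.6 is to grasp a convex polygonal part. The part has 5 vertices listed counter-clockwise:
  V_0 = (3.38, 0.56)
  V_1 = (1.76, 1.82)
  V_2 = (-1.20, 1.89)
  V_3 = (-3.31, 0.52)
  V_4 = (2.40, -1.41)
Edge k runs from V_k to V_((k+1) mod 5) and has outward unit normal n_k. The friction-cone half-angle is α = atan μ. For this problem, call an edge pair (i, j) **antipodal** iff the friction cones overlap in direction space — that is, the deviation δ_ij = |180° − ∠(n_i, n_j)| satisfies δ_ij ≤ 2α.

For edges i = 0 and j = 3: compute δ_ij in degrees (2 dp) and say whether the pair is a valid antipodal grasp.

δ = 19.20°, valid

α = atan 0.6 = 30.96°;  2α = 61.93°
edge 0: e_0 = (-1.62, +1.26);  n_0 = (+0.6139, +0.7894)
edge 3: e_3 = (+5.71, -1.93);  n_3 = (-0.3202, -0.9473)
∠(n_0, n_3) = 160.80°
δ = |180° − 160.80°| = 19.20°
19.20° ≤ 2α = 61.93°  →  valid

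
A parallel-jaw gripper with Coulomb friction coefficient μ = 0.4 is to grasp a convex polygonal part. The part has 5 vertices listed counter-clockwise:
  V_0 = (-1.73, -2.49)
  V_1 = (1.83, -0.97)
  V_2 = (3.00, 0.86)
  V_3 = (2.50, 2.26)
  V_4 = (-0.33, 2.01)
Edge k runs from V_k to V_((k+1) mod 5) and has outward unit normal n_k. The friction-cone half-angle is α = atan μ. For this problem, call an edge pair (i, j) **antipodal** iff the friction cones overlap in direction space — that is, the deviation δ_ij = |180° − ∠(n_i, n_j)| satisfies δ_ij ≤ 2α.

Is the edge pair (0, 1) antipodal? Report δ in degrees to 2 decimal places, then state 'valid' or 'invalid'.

δ = 145.71°, invalid

α = atan 0.4 = 21.80°;  2α = 43.60°
edge 0: e_0 = (+3.56, +1.52);  n_0 = (+0.3927, -0.9197)
edge 1: e_1 = (+1.17, +1.83);  n_1 = (+0.8425, -0.5387)
∠(n_0, n_1) = 34.29°
δ = |180° − 34.29°| = 145.71°
145.71° > 2α = 43.60°  →  invalid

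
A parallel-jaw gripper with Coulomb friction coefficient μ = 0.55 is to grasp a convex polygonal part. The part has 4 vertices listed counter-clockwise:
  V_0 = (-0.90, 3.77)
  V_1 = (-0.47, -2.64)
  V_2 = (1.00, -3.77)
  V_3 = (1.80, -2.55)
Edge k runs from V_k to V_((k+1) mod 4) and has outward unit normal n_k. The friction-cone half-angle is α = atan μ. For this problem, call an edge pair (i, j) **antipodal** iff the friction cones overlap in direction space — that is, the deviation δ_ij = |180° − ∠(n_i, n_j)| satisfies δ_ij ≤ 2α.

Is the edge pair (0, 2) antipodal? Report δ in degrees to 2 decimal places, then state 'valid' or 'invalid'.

α = atan 0.55 = 28.81°;  2α = 57.62°
edge 0: e_0 = (+0.43, -6.41);  n_0 = (-0.9978, -0.0669)
edge 2: e_2 = (+0.80, +1.22);  n_2 = (+0.8362, -0.5484)
∠(n_0, n_2) = 142.91°
δ = |180° − 142.91°| = 37.09°
37.09° ≤ 2α = 57.62°  →  valid

δ = 37.09°, valid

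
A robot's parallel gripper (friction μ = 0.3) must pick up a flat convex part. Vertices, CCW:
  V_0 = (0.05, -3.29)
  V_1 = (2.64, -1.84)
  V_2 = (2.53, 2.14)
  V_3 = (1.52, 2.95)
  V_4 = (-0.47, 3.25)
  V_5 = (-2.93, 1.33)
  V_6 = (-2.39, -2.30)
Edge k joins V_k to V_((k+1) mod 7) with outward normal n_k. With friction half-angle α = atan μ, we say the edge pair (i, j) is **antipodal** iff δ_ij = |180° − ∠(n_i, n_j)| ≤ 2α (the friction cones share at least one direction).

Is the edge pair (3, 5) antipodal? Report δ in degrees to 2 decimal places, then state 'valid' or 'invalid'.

α = atan 0.3 = 16.70°;  2α = 33.40°
edge 3: e_3 = (-1.99, +0.30);  n_3 = (+0.1491, +0.9888)
edge 5: e_5 = (+0.54, -3.63);  n_5 = (-0.9891, -0.1471)
∠(n_3, n_5) = 107.03°
δ = |180° − 107.03°| = 72.97°
72.97° > 2α = 33.40°  →  invalid

δ = 72.97°, invalid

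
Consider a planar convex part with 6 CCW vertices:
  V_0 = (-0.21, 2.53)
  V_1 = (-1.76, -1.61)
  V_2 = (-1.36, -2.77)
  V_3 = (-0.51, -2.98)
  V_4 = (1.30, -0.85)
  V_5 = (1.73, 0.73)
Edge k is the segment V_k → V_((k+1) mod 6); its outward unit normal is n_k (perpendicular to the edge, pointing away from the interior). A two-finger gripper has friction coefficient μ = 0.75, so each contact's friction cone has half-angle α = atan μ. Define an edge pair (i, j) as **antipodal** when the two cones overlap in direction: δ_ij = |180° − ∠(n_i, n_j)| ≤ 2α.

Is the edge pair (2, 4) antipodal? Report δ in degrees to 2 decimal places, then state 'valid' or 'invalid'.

α = atan 0.75 = 36.87°;  2α = 73.74°
edge 2: e_2 = (+0.85, -0.21);  n_2 = (-0.2398, -0.9708)
edge 4: e_4 = (+0.43, +1.58);  n_4 = (+0.9649, -0.2626)
∠(n_2, n_4) = 88.65°
δ = |180° − 88.65°| = 91.35°
91.35° > 2α = 73.74°  →  invalid

δ = 91.35°, invalid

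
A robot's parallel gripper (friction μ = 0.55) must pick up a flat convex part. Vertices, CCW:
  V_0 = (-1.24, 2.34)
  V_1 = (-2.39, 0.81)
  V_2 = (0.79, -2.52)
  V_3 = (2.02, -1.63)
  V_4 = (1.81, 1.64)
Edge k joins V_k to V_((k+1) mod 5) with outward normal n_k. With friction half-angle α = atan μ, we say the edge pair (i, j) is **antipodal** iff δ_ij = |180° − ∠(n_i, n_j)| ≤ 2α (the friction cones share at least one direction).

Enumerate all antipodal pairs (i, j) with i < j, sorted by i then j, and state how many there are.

α = atan 0.55 = 28.81°;  2α = 57.62°
n_0 = (-0.7994, +0.6008)
n_1 = (-0.7232, -0.6906)
n_2 = (+0.5862, -0.8102)
n_3 = (+0.9979, +0.0641)
n_4 = (+0.2237, +0.9747)
  (0,1): δ = 99.39°  ·
  (0,2): δ = 17.18°  ✓
  (0,3): δ = 40.60°  ✓
  (0,4): δ = 114.00°  ·
  (1,2): δ = 97.79°  ·
  (1,3): δ = 40.01°  ✓
  (1,4): δ = 33.39°  ✓
  (2,3): δ = 122.21°  ·
  (2,4): δ = 48.81°  ✓
  (3,4): δ = 106.60°  ·
antipodal pairs: 5

count = 5; pairs: (0,2), (0,3), (1,3), (1,4), (2,4)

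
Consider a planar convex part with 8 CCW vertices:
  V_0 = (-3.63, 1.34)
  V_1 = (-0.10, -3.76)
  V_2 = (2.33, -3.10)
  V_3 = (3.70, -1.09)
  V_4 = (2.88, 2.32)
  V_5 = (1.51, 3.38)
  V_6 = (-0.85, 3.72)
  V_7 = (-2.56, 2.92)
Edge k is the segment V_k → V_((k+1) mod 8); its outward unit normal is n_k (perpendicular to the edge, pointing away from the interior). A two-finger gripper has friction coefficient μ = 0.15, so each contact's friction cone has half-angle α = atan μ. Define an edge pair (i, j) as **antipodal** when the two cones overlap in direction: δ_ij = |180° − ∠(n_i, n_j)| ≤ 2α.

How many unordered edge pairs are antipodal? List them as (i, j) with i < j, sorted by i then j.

count = 2; pairs: (1,6), (2,7)

α = atan 0.15 = 8.53°;  2α = 17.06°
n_0 = (-0.8223, -0.5691)
n_1 = (+0.2621, -0.9650)
n_2 = (+0.8263, -0.5632)
n_3 = (+0.9723, +0.2338)
n_4 = (+0.6119, +0.7909)
n_5 = (+0.1426, +0.9898)
n_6 = (-0.4238, +0.9058)
n_7 = (-0.8280, +0.5607)
  (0,1): δ = 109.49°  ·
  (0,2): δ = 68.97°  ·
  (0,3): δ = 21.17°  ·
  (0,4): δ = 17.58°  ·
  (0,5): δ = 47.11°  ·
  (0,6): δ = 80.38°  ·
  (0,7): δ = 111.20°  ·
  (1,2): δ = 139.47°  ·
  (1,3): δ = 91.67°  ·
  (1,4): δ = 52.93°  ·
  (1,5): δ = 23.39°  ·
  (1,6): δ = 9.88°  ✓
  (1,7): δ = 40.70°  ·
  (2,3): δ = 132.20°  ·
  (2,4): δ = 93.45°  ·
  (2,5): δ = 63.92°  ·
  (2,6): δ = 30.65°  ·
  (2,7): δ = 0.17°  ✓
  (3,4): δ = 141.25°  ·
  (3,5): δ = 111.72°  ·
  (3,6): δ = 78.45°  ·
  (3,7): δ = 47.63°  ·
  (4,5): δ = 150.47°  ·
  (4,6): δ = 117.20°  ·
  (4,7): δ = 86.38°  ·
  (5,6): δ = 146.73°  ·
  (5,7): δ = 115.91°  ·
  (6,7): δ = 149.18°  ·
antipodal pairs: 2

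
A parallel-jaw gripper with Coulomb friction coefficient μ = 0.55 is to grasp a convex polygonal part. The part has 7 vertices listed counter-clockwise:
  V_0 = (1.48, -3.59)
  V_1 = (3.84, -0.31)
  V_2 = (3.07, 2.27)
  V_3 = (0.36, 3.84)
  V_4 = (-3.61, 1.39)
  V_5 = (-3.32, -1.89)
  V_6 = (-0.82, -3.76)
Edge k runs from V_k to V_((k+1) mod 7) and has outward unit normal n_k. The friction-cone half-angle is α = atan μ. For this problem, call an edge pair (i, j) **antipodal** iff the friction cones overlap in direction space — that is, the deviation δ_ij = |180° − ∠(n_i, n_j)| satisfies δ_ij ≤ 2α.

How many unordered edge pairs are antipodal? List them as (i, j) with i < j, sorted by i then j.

α = atan 0.55 = 28.81°;  2α = 57.62°
n_0 = (+0.8117, -0.5840)
n_1 = (+0.9582, +0.2860)
n_2 = (+0.5013, +0.8653)
n_3 = (-0.5252, +0.8510)
n_4 = (-0.9961, -0.0881)
n_5 = (-0.5990, -0.8008)
n_6 = (+0.0737, -0.9973)
  (0,1): δ = 127.65°  ·
  (0,2): δ = 84.35°  ·
  (0,3): δ = 22.58°  ✓
  (0,4): δ = 40.79°  ✓
  (0,5): δ = 88.94°  ·
  (0,6): δ = 129.96°  ·
  (1,2): δ = 136.70°  ·
  (1,3): δ = 74.94°  ·
  (1,4): δ = 11.57°  ✓
  (1,5): δ = 36.59°  ✓
  (1,6): δ = 77.61°  ·
  (2,3): δ = 118.23°  ·
  (2,4): δ = 54.86°  ✓
  (2,5): δ = 6.71°  ✓
  (2,6): δ = 34.31°  ✓
  (3,4): δ = 116.63°  ·
  (3,5): δ = 68.48°  ·
  (3,6): δ = 27.45°  ✓
  (4,5): δ = 131.85°  ·
  (4,6): δ = 90.83°  ·
  (5,6): δ = 138.98°  ·
antipodal pairs: 8

count = 8; pairs: (0,3), (0,4), (1,4), (1,5), (2,4), (2,5), (2,6), (3,6)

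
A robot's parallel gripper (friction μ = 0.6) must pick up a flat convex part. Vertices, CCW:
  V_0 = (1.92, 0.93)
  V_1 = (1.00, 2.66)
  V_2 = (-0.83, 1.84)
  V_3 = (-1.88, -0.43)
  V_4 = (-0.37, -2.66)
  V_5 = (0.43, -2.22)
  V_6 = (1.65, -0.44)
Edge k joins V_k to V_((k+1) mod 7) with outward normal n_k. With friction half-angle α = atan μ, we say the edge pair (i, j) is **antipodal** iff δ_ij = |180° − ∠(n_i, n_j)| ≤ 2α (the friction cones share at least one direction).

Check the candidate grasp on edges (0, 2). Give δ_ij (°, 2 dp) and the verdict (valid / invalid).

α = atan 0.6 = 30.96°;  2α = 61.93°
edge 0: e_0 = (-0.92, +1.73);  n_0 = (+0.8829, +0.4695)
edge 2: e_2 = (-1.05, -2.27);  n_2 = (-0.9076, +0.4198)
∠(n_0, n_2) = 127.17°
δ = |180° − 127.17°| = 52.83°
52.83° ≤ 2α = 61.93°  →  valid

δ = 52.83°, valid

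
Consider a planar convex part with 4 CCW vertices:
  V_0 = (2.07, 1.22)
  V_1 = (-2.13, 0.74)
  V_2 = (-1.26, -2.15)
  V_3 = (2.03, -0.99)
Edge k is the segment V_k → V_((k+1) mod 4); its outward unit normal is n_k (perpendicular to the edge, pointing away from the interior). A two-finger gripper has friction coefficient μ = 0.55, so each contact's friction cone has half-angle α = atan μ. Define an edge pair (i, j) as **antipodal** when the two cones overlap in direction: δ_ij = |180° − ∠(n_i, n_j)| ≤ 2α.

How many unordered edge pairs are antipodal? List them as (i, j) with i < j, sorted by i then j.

count = 2; pairs: (0,2), (1,3)

α = atan 0.55 = 28.81°;  2α = 57.62°
n_0 = (-0.1135, +0.9935)
n_1 = (-0.9576, -0.2883)
n_2 = (+0.3325, -0.9431)
n_3 = (+0.9998, -0.0181)
  (0,1): δ = 79.77°  ·
  (0,2): δ = 12.90°  ✓
  (0,3): δ = 82.44°  ·
  (1,2): δ = 87.33°  ·
  (1,3): δ = 17.79°  ✓
  (2,3): δ = 110.46°  ·
antipodal pairs: 2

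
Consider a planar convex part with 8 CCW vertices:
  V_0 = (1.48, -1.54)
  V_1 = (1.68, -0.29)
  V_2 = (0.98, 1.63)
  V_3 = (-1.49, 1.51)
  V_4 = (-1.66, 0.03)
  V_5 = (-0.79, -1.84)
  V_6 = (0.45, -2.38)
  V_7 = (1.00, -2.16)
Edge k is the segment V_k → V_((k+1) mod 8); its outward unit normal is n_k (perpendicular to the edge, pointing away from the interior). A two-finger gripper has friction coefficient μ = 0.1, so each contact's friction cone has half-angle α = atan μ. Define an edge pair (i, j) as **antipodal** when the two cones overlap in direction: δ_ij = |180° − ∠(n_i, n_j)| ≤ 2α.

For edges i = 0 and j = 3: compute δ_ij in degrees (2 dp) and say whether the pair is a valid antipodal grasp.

δ = 2.54°, valid

α = atan 0.1 = 5.71°;  2α = 11.42°
edge 0: e_0 = (+0.20, +1.25);  n_0 = (+0.9874, -0.1580)
edge 3: e_3 = (-0.17, -1.48);  n_3 = (-0.9935, +0.1141)
∠(n_0, n_3) = 177.46°
δ = |180° − 177.46°| = 2.54°
2.54° ≤ 2α = 11.42°  →  valid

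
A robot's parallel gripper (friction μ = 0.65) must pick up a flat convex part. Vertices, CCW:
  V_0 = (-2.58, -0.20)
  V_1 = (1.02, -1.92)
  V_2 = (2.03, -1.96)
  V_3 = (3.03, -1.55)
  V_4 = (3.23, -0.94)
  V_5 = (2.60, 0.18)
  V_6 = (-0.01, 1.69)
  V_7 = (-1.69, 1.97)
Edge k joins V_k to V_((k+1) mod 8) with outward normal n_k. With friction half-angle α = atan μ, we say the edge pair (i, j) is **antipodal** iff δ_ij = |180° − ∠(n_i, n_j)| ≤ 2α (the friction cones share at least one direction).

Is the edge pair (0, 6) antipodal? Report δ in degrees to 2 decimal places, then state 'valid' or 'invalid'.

α = atan 0.65 = 33.02°;  2α = 66.05°
edge 0: e_0 = (+3.60, -1.72);  n_0 = (-0.4311, -0.9023)
edge 6: e_6 = (-1.68, +0.28);  n_6 = (+0.1644, +0.9864)
∠(n_0, n_6) = 163.92°
δ = |180° − 163.92°| = 16.08°
16.08° ≤ 2α = 66.05°  →  valid

δ = 16.08°, valid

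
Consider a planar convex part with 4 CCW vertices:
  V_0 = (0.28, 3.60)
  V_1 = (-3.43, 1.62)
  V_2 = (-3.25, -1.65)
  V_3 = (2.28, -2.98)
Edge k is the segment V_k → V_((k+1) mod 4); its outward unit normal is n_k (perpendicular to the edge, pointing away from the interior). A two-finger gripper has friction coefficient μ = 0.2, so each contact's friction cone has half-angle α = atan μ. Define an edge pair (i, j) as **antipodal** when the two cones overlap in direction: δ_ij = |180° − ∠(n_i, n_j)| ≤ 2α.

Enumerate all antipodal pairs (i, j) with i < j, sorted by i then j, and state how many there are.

α = atan 0.2 = 11.31°;  2α = 22.62°
n_0 = (-0.4708, +0.8822)
n_1 = (-0.9985, -0.0550)
n_2 = (-0.2338, -0.9723)
n_3 = (+0.9568, +0.2908)
  (0,1): δ = 114.94°  ·
  (0,2): δ = 41.61°  ·
  (0,3): δ = 78.82°  ·
  (1,2): δ = 106.67°  ·
  (1,3): δ = 13.76°  ✓
  (2,3): δ = 59.57°  ·
antipodal pairs: 1

count = 1; pairs: (1,3)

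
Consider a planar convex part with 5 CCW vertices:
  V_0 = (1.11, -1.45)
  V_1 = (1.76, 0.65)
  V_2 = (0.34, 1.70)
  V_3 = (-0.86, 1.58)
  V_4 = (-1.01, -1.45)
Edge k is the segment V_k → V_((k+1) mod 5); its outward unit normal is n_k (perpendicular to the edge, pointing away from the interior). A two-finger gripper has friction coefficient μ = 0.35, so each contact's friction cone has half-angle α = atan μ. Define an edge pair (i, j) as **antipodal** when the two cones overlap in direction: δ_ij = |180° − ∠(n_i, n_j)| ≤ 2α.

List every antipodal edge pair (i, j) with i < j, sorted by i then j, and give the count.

count = 3; pairs: (0,3), (1,4), (2,4)

α = atan 0.35 = 19.29°;  2α = 38.58°
n_0 = (+0.9553, -0.2957)
n_1 = (+0.5946, +0.8041)
n_2 = (-0.0995, +0.9950)
n_3 = (-0.9988, +0.0494)
n_4 = (+0.0000, -1.0000)
  (0,1): δ = 109.28°  ·
  (0,2): δ = 67.09°  ·
  (0,3): δ = 14.36°  ✓
  (0,4): δ = 107.20°  ·
  (1,2): δ = 137.81°  ·
  (1,3): δ = 56.35°  ·
  (1,4): δ = 36.48°  ✓
  (2,3): δ = 98.54°  ·
  (2,4): δ = 5.71°  ✓
  (3,4): δ = 87.17°  ·
antipodal pairs: 3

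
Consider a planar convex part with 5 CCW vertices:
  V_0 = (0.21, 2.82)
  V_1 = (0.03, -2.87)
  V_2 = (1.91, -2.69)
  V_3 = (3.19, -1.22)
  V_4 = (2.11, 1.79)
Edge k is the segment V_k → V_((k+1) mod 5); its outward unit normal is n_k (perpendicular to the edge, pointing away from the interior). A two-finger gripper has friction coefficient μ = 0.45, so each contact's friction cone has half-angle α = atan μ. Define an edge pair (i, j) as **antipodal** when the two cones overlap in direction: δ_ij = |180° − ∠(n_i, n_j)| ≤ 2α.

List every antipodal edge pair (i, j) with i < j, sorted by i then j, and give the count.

count = 3; pairs: (0,2), (0,3), (1,4)

α = atan 0.45 = 24.23°;  2α = 48.46°
n_0 = (-0.9995, +0.0316)
n_1 = (+0.0953, -0.9954)
n_2 = (+0.7542, -0.6567)
n_3 = (+0.9412, +0.3377)
n_4 = (+0.4766, +0.8791)
  (0,1): δ = 82.72°  ·
  (0,2): δ = 39.24°  ✓
  (0,3): δ = 21.55°  ✓
  (0,4): δ = 63.35°  ·
  (1,2): δ = 136.52°  ·
  (1,3): δ = 75.73°  ·
  (1,4): δ = 33.93°  ✓
  (2,3): δ = 119.21°  ·
  (2,4): δ = 77.41°  ·
  (3,4): δ = 138.20°  ·
antipodal pairs: 3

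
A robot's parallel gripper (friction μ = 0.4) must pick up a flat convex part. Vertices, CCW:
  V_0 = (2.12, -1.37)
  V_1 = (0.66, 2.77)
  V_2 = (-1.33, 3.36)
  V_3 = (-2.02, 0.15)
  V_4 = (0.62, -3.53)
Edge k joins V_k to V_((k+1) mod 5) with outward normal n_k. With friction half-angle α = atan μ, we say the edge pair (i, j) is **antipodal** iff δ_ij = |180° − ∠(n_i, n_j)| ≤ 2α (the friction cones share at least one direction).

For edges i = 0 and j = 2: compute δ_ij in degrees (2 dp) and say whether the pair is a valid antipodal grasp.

α = atan 0.4 = 21.80°;  2α = 43.60°
edge 0: e_0 = (-1.46, +4.14);  n_0 = (+0.9431, +0.3326)
edge 2: e_2 = (-0.69, -3.21);  n_2 = (-0.9777, +0.2102)
∠(n_0, n_2) = 148.44°
δ = |180° − 148.44°| = 31.56°
31.56° ≤ 2α = 43.60°  →  valid

δ = 31.56°, valid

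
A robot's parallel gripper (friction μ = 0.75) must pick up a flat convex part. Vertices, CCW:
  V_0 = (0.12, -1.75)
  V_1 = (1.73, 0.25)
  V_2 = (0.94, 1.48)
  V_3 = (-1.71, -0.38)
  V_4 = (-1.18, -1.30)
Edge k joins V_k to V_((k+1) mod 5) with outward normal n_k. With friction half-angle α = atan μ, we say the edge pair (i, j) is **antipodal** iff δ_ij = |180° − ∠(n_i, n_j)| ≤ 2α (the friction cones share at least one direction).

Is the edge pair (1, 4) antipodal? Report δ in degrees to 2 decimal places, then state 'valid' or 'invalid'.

δ = 38.19°, valid

α = atan 0.75 = 36.87°;  2α = 73.74°
edge 1: e_1 = (-0.79, +1.23);  n_1 = (+0.8414, +0.5404)
edge 4: e_4 = (+1.30, -0.45);  n_4 = (-0.3271, -0.9450)
∠(n_1, n_4) = 141.81°
δ = |180° − 141.81°| = 38.19°
38.19° ≤ 2α = 73.74°  →  valid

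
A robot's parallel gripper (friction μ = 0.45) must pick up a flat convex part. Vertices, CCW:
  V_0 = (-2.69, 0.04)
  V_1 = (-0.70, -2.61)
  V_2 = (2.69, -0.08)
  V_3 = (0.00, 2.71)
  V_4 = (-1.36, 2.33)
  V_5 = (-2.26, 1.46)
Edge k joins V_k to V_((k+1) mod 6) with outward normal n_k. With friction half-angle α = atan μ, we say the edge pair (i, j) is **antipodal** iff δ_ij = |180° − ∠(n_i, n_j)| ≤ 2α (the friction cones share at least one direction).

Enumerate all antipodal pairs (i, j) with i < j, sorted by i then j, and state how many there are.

α = atan 0.45 = 24.23°;  2α = 48.46°
n_0 = (-0.7996, -0.6005)
n_1 = (+0.5981, -0.8014)
n_2 = (+0.7199, +0.6941)
n_3 = (-0.2691, +0.9631)
n_4 = (-0.6950, +0.7190)
n_5 = (-0.9571, +0.2898)
  (0,1): δ = 90.17°  ·
  (0,2): δ = 7.05°  ✓
  (0,3): δ = 68.71°  ·
  (0,4): δ = 97.12°  ·
  (0,5): δ = 126.25°  ·
  (1,2): δ = 82.78°  ·
  (1,3): δ = 21.12°  ✓
  (1,4): δ = 7.29°  ✓
  (1,5): δ = 36.42°  ✓
  (2,3): δ = 118.34°  ·
  (2,4): δ = 89.93°  ·
  (2,5): δ = 60.80°  ·
  (3,4): δ = 151.58°  ·
  (3,5): δ = 122.46°  ·
  (4,5): δ = 150.88°  ·
antipodal pairs: 4

count = 4; pairs: (0,2), (1,3), (1,4), (1,5)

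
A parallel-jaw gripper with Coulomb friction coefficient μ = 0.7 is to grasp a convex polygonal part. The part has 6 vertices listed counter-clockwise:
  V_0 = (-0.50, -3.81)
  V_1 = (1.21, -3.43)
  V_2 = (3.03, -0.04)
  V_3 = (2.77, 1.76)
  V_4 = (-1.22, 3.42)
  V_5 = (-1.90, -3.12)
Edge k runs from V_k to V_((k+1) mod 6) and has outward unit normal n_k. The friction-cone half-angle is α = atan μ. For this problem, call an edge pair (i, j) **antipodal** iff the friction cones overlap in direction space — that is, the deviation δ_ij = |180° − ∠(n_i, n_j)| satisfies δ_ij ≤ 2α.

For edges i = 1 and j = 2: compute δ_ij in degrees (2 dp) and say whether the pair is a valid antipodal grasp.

α = atan 0.7 = 34.99°;  2α = 69.98°
edge 1: e_1 = (+1.82, +3.39);  n_1 = (+0.8811, -0.4730)
edge 2: e_2 = (-0.26, +1.80);  n_2 = (+0.9897, +0.1430)
∠(n_1, n_2) = 36.45°
δ = |180° − 36.45°| = 143.55°
143.55° > 2α = 69.98°  →  invalid

δ = 143.55°, invalid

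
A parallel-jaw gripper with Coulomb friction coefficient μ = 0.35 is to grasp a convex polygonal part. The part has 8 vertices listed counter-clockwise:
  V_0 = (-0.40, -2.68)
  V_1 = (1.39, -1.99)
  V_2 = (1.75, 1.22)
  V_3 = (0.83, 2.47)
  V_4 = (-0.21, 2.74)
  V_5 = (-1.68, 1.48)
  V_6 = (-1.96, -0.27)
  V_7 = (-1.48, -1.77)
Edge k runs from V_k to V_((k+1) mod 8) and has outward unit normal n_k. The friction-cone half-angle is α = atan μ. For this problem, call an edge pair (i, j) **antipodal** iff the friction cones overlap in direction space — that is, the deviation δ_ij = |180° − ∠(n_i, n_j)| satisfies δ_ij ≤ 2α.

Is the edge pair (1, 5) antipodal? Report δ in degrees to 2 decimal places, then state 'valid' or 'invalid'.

δ = 2.69°, valid

α = atan 0.35 = 19.29°;  2α = 38.58°
edge 1: e_1 = (+0.36, +3.21);  n_1 = (+0.9938, -0.1115)
edge 5: e_5 = (-0.28, -1.75);  n_5 = (-0.9874, +0.1580)
∠(n_1, n_5) = 177.31°
δ = |180° − 177.31°| = 2.69°
2.69° ≤ 2α = 38.58°  →  valid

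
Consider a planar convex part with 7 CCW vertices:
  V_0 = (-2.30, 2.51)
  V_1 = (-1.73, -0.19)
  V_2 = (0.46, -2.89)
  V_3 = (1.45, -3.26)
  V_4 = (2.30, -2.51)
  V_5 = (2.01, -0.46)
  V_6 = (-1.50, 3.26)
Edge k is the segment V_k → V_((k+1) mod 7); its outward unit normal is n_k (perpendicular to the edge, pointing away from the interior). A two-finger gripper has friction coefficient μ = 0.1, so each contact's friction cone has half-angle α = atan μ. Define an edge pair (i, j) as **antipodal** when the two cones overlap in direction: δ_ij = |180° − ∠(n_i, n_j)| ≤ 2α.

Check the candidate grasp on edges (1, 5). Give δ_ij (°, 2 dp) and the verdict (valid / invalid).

δ = 4.29°, valid

α = atan 0.1 = 5.71°;  2α = 11.42°
edge 1: e_1 = (+2.19, -2.70);  n_1 = (-0.7766, -0.6299)
edge 5: e_5 = (-3.51, +3.72);  n_5 = (+0.7273, +0.6863)
∠(n_1, n_5) = 175.71°
δ = |180° − 175.71°| = 4.29°
4.29° ≤ 2α = 11.42°  →  valid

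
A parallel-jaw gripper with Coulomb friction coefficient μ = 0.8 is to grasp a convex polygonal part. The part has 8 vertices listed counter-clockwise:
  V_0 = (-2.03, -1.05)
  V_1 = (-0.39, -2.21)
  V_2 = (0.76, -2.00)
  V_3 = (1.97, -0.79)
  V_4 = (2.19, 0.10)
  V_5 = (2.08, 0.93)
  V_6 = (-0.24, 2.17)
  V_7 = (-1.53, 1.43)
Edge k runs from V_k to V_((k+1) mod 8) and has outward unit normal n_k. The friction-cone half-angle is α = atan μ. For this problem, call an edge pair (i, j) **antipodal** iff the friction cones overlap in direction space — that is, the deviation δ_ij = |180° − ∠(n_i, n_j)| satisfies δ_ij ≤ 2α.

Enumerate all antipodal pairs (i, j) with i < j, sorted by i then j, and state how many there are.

count = 15; pairs: (0,3), (0,4), (0,5), (0,6), (1,5), (1,6), (1,7), (2,5), (2,6), (2,7), (3,6), (3,7), (4,6), (4,7), (5,7)

α = atan 0.8 = 38.66°;  2α = 77.32°
n_0 = (-0.5775, -0.8164)
n_1 = (+0.1796, -0.9837)
n_2 = (+0.7071, -0.7071)
n_3 = (+0.9708, -0.2400)
n_4 = (+0.9913, +0.1314)
n_5 = (+0.4714, +0.8819)
n_6 = (-0.4976, +0.8674)
n_7 = (-0.9803, +0.1976)
  (0,1): δ = 134.38°  ·
  (0,2): δ = 99.73°  ·
  (0,3): δ = 68.61°  ✓
  (0,4): δ = 47.18°  ✓
  (0,5): δ = 7.15°  ✓
  (0,6): δ = 65.11°  ✓
  (0,7): δ = 113.87°  ·
  (1,2): δ = 145.35°  ·
  (1,3): δ = 114.23°  ·
  (1,4): δ = 92.80°  ·
  (1,5): δ = 38.47°  ✓
  (1,6): δ = 19.49°  ✓
  (1,7): δ = 68.25°  ✓
  (2,3): δ = 148.88°  ·
  (2,4): δ = 127.45°  ·
  (2,5): δ = 73.12°  ✓
  (2,6): δ = 15.16°  ✓
  (2,7): δ = 33.60°  ✓
  (3,4): δ = 158.57°  ·
  (3,5): δ = 104.24°  ·
  (3,6): δ = 46.27°  ✓
  (3,7): δ = 2.49°  ✓
  (4,5): δ = 125.67°  ·
  (4,6): δ = 67.71°  ✓
  (4,7): δ = 18.95°  ✓
  (5,6): δ = 122.04°  ·
  (5,7): δ = 73.28°  ✓
  (6,7): δ = 131.24°  ·
antipodal pairs: 15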